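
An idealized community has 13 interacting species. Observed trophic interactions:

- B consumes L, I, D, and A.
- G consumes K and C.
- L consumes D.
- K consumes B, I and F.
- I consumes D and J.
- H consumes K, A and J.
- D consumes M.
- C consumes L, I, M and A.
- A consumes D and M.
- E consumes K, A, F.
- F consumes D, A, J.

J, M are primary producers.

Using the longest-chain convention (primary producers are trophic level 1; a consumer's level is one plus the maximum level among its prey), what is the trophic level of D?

M is a producer → level 1.
D eats M → level 2.

Trophic level 2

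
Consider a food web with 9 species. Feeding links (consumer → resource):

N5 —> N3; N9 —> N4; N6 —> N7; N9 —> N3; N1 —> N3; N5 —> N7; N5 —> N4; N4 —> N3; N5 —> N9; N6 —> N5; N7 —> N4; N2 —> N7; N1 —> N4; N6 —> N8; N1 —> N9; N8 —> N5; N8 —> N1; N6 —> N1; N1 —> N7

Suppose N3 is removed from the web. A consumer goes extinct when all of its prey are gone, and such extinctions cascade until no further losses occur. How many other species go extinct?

Remove N3.
Round 1: N4 (all prey gone) → extinct.
Round 2: N7 (all prey gone), N9 (all prey gone) → extinct.
Round 3: N5 (all prey gone), N2 (all prey gone), N1 (all prey gone) → extinct.
Round 4: N8 (all prey gone) → extinct.
Round 5: N6 (all prey gone) → extinct.
No further losses. Total secondary extinctions: 8.

8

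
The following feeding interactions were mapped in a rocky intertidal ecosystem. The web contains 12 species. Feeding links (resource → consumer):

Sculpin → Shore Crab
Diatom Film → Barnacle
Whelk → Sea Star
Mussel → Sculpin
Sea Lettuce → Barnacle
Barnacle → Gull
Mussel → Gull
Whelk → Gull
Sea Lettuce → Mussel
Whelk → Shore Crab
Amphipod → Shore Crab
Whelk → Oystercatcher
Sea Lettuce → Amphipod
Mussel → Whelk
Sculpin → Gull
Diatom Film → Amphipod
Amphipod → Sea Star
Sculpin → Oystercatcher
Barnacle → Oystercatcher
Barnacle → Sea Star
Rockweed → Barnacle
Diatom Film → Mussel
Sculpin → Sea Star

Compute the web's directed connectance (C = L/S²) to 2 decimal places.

The web has S = 12 species and L = 23 feeding links.
C = L / S² = 23 / 144 = 0.1597 ≈ 0.16.

C = 0.16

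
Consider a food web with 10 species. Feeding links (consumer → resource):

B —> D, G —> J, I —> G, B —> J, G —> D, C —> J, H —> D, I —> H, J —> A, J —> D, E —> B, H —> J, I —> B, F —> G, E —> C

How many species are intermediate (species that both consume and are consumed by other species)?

Intermediate species (has both prey and predators): J, C, B, G, H.
Count: 5.

5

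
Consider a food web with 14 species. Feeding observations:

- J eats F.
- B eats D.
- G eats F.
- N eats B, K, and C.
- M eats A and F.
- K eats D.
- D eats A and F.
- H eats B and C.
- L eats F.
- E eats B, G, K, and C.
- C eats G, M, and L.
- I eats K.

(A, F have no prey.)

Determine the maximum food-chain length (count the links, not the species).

3 links

One longest chain: A → D → B → H.
It has 4 species and 3 links.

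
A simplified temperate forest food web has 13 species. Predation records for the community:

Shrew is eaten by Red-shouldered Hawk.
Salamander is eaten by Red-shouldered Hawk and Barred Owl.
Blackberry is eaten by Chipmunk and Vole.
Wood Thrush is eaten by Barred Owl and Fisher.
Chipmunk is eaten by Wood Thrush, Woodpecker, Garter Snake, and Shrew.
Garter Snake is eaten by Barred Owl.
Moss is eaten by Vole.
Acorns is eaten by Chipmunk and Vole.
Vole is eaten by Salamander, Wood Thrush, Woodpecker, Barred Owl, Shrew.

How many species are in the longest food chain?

4 species

One longest chain: Acorns → Chipmunk → Shrew → Red-shouldered Hawk.
It has 4 species and 3 links.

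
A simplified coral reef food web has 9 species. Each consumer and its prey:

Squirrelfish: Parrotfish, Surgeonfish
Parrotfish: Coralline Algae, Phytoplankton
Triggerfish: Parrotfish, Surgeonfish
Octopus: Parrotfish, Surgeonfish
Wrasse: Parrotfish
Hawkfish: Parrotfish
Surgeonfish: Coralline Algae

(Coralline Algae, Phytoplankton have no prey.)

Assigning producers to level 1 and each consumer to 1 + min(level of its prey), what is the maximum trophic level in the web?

Producers (level 1): Coralline Algae, Phytoplankton.
Following each consumer down to its lowest-level prey: Coralline Algae → Parrotfish → Triggerfish (levels 1 through 3).
All prey of Triggerfish (Parrotfish 2, Surgeonfish 2) are at level 2 or above, so Triggerfish is at level 1 + 2 = 3.
Every consumer has at least one prey at level 2 or below, so none exceeds level 3.

3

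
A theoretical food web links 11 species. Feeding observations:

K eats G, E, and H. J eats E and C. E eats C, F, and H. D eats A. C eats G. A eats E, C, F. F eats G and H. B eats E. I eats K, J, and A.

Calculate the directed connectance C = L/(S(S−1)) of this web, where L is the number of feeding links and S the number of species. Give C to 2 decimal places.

The web has S = 11 species and L = 19 feeding links.
C = L / (S(S−1)) = 19 / 110 = 0.1727 ≈ 0.17.

C = 0.17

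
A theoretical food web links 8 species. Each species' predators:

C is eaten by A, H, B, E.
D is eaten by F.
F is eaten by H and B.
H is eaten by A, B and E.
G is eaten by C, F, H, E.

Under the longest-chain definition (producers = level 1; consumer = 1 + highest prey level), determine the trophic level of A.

D is a producer → level 1.
F eats D (level 1); other prey at levels: G 1 → level 2.
H eats F (level 2); other prey at levels: G 1, C 2 → level 3.
A eats H (level 3); other prey at levels: C 2 → level 4.

Trophic level 4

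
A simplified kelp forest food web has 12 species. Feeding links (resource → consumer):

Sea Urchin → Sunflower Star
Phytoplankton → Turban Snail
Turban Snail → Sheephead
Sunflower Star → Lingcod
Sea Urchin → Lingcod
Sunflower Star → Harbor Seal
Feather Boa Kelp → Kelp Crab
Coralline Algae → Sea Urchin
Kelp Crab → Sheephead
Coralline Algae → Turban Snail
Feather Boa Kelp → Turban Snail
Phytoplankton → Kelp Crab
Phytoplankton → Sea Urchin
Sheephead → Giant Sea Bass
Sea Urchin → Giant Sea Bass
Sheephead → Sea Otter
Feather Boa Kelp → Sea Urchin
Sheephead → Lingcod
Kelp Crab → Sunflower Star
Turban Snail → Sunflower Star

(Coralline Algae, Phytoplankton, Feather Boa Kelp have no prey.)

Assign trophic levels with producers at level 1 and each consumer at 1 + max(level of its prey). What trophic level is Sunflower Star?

Trophic level 3

Coralline Algae is a producer → level 1.
Sea Urchin eats Coralline Algae (level 1); other prey at levels: Phytoplankton 1, Feather Boa Kelp 1 → level 2.
Sunflower Star eats Sea Urchin (level 2); other prey at levels: Kelp Crab 2, Turban Snail 2 → level 3.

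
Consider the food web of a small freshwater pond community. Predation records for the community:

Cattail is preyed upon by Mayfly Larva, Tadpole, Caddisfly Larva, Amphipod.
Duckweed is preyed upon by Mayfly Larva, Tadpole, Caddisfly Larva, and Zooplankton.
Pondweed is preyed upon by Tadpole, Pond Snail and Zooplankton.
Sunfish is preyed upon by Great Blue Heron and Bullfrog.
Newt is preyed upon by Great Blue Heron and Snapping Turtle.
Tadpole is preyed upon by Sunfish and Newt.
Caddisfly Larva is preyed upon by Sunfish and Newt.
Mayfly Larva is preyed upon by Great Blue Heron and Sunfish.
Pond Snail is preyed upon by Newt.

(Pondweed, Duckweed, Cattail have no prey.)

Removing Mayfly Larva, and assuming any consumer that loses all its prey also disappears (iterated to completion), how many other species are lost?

0

Remove Mayfly Larva.
Every predator of it retains at least one other prey: Sunfish still has Tadpole, Caddisfly Larva; Great Blue Heron still has Newt, Sunfish.
No consumer loses all prey, so no secondary extinctions occur.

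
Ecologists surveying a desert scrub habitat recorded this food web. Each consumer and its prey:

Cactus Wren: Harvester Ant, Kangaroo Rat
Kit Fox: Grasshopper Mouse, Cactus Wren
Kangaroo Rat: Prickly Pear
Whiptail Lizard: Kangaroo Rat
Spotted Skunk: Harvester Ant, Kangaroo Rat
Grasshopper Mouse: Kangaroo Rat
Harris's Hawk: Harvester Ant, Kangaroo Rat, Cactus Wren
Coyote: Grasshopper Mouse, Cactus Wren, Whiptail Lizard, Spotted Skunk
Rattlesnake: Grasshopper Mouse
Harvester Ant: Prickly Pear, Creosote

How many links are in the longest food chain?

3 links

One longest chain: Prickly Pear → Kangaroo Rat → Grasshopper Mouse → Kit Fox.
It has 4 species and 3 links.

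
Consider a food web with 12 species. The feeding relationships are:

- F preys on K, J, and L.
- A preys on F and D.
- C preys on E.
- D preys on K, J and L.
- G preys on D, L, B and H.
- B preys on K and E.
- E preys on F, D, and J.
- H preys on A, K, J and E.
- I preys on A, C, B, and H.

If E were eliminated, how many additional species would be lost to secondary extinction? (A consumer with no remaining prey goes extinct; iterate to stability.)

1

Remove E.
Round 1: C (all prey gone) → extinct.
No further losses. Total secondary extinctions: 1.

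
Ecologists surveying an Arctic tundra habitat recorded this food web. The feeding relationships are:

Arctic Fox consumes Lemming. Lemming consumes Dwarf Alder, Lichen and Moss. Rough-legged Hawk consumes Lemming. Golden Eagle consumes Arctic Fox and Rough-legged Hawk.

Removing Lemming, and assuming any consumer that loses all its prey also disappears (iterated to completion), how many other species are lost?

Remove Lemming.
Round 1: Arctic Fox (all prey gone), Rough-legged Hawk (all prey gone) → extinct.
Round 2: Golden Eagle (all prey gone) → extinct.
No further losses. Total secondary extinctions: 3.

3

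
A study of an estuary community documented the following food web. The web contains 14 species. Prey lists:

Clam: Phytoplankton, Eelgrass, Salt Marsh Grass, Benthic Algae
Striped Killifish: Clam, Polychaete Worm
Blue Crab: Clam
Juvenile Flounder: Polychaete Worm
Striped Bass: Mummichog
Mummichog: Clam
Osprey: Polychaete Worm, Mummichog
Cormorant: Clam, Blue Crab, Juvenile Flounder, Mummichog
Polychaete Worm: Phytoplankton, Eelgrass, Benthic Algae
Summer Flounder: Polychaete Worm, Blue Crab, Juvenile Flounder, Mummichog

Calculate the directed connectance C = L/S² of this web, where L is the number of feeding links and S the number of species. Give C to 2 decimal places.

C = 0.12

The web has S = 14 species and L = 23 feeding links.
C = L / S² = 23 / 196 = 0.1173 ≈ 0.12.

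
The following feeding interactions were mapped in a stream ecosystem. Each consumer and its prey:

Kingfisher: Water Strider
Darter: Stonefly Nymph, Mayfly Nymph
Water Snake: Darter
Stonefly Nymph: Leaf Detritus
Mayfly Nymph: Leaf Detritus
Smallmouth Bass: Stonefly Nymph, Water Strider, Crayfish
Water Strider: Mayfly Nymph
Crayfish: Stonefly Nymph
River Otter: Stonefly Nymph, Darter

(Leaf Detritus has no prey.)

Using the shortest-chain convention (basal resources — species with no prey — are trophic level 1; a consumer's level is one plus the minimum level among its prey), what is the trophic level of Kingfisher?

Leaf Detritus has no prey (basal) → level 1.
Mayfly Nymph eats Leaf Detritus → level 2.
Water Strider eats Mayfly Nymph → level 3.
Kingfisher eats Water Strider → level 4.
No prey of Kingfisher is below level 3, so 4 is the minimum.

Trophic level 4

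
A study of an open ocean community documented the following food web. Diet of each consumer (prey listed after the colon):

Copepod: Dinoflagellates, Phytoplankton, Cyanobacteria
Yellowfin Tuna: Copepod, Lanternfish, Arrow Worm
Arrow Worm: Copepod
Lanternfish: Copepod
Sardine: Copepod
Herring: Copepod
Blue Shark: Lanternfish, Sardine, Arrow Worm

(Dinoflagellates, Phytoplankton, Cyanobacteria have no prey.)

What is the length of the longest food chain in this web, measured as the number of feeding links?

3 links

One longest chain: Dinoflagellates → Copepod → Lanternfish → Yellowfin Tuna.
It has 4 species and 3 links.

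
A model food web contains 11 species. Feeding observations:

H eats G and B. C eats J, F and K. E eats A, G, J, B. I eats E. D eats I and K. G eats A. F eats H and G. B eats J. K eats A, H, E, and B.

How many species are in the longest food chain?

One longest chain: A → G → H → F → C.
It has 5 species and 4 links.

5 species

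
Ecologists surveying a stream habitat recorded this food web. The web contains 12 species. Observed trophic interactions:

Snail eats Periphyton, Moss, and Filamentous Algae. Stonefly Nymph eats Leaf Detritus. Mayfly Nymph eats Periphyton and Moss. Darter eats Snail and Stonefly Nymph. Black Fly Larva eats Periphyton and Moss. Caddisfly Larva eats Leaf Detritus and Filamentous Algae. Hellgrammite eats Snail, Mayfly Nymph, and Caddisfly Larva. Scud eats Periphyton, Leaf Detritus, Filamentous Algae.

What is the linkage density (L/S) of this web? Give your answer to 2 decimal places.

There are L = 18 links among S = 12 species.
L/S = 18/12 = 1.5000 ≈ 1.50.

L/S = 1.50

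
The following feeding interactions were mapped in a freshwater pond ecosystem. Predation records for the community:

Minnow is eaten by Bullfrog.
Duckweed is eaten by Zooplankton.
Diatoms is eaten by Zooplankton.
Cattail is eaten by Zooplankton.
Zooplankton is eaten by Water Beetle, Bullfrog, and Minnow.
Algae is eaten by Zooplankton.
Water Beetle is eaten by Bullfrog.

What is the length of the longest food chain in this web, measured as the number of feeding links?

One longest chain: Cattail → Zooplankton → Minnow → Bullfrog.
It has 4 species and 3 links.

3 links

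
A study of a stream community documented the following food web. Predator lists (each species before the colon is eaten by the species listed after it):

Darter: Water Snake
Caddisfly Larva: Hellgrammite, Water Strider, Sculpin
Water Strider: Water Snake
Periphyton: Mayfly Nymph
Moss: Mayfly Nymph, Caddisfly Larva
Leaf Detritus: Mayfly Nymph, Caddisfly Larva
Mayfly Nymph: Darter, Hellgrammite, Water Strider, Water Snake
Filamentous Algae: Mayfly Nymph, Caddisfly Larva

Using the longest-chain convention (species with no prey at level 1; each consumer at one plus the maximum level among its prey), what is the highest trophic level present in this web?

4

Basal resources (level 1): Filamentous Algae, Periphyton, Leaf Detritus, Moss.
Filamentous Algae → Mayfly Nymph → Water Strider → Water Snake gives Water Snake level 4.
No species has a prey at level 4, so no species reaches level 5.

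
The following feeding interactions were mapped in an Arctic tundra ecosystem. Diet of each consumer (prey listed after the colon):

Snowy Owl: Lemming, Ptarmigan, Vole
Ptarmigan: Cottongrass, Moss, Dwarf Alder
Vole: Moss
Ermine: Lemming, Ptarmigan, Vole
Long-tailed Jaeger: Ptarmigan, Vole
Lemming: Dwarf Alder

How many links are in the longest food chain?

One longest chain: Cottongrass → Ptarmigan → Long-tailed Jaeger.
It has 3 species and 2 links.

2 links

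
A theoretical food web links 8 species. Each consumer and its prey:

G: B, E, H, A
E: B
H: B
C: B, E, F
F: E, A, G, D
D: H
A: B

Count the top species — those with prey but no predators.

Top species (has prey, but nothing eats it): C.
Count: 1.

1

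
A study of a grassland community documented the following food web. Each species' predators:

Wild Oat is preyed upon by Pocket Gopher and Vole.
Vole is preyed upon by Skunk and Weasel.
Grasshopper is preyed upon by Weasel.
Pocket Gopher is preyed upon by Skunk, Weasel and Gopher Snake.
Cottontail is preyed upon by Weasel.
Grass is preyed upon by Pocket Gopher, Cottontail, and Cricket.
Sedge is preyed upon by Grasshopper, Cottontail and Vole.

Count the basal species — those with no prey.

Basal species (no prey listed): Sedge, Grass, Wild Oat.
Count: 3.

3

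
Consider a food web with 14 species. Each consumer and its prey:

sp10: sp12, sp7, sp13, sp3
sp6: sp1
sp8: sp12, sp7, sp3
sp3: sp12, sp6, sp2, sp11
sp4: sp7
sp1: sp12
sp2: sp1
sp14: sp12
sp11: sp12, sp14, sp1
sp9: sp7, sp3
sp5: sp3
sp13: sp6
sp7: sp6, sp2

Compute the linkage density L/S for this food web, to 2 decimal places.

L/S = 1.79

There are L = 25 links among S = 14 species.
L/S = 25/14 = 1.7857 ≈ 1.79.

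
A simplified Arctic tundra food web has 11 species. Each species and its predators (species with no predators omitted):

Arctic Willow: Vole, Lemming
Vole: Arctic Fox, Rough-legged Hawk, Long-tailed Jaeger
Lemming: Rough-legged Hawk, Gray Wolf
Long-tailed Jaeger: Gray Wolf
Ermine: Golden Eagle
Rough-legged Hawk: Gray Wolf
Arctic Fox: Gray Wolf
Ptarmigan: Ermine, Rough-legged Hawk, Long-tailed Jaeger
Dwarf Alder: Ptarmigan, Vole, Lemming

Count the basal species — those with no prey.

Basal species (no prey listed): Arctic Willow, Dwarf Alder.
Count: 2.

2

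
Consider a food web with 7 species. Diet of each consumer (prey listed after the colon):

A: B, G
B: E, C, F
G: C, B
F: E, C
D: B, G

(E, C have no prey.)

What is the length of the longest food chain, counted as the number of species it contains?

5 species

One longest chain: E → F → B → G → D.
It has 5 species and 4 links.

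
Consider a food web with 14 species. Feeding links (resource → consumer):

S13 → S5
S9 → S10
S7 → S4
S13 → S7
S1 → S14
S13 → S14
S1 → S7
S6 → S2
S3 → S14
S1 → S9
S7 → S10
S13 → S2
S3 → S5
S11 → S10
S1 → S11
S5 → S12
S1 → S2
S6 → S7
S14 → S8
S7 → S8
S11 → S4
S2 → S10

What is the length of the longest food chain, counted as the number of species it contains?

3 species

One longest chain: S3 → S5 → S12.
It has 3 species and 2 links.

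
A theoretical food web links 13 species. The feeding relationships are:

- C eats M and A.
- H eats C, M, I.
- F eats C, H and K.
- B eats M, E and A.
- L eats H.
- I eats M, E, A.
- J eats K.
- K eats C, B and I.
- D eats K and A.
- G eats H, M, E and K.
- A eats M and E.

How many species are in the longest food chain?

5 species

One longest chain: M → A → B → K → J.
It has 5 species and 4 links.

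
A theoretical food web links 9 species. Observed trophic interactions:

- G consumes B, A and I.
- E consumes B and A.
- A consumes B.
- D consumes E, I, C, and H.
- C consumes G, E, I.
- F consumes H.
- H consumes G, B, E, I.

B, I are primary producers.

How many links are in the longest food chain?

One longest chain: B → A → E → H → D.
It has 5 species and 4 links.

4 links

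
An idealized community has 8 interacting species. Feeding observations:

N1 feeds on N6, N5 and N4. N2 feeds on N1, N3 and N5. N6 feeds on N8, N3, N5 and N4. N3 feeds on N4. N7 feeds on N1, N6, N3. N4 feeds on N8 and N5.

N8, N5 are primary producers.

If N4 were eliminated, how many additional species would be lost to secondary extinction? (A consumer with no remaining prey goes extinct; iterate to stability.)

1

Remove N4.
Round 1: N3 (all prey gone) → extinct.
No further losses. Total secondary extinctions: 1.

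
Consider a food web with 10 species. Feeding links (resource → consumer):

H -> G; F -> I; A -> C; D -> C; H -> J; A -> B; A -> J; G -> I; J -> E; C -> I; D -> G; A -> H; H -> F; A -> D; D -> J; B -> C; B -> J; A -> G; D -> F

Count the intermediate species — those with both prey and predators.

7

Intermediate species (has both prey and predators): B, D, H, F, C, J, G.
Count: 7.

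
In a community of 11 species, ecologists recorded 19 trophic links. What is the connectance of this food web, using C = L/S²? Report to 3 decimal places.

C = 0.157

The web has S = 11 species and L = 19 feeding links.
C = L / S² = 19 / 121 = 0.1570 ≈ 0.157.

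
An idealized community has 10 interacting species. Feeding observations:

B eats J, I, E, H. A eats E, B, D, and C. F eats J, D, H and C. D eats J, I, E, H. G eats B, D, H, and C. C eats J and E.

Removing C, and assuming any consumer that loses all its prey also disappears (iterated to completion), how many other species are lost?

Remove C.
Every predator of it retains at least one other prey: A still has E, B, D; F still has J, H, D; G still has H, B, D.
No consumer loses all prey, so no secondary extinctions occur.

0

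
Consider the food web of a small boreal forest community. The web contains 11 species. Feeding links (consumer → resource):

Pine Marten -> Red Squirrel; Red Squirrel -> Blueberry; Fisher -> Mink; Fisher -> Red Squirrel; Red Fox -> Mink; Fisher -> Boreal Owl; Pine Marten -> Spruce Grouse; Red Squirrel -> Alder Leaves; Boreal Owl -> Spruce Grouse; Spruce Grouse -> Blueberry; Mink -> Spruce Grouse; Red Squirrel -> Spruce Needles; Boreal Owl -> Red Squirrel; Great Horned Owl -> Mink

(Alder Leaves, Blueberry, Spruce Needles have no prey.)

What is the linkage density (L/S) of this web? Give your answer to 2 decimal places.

There are L = 14 links among S = 11 species.
L/S = 14/11 = 1.2727 ≈ 1.27.

L/S = 1.27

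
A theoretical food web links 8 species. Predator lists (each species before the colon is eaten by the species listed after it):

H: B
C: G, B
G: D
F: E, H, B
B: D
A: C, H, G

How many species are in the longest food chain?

One longest chain: A → C → G → D.
It has 4 species and 3 links.

4 species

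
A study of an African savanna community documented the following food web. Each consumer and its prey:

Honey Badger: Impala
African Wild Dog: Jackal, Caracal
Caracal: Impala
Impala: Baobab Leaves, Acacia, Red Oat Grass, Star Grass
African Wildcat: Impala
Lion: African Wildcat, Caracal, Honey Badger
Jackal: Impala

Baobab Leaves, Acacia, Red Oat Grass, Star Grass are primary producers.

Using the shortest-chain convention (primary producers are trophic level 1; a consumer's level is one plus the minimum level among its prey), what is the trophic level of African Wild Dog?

Trophic level 4

Baobab Leaves is a producer → level 1.
Impala eats Baobab Leaves → level 2.
Jackal eats Impala → level 3.
African Wild Dog eats Jackal → level 4.
No prey of African Wild Dog is below level 3, so 4 is the minimum.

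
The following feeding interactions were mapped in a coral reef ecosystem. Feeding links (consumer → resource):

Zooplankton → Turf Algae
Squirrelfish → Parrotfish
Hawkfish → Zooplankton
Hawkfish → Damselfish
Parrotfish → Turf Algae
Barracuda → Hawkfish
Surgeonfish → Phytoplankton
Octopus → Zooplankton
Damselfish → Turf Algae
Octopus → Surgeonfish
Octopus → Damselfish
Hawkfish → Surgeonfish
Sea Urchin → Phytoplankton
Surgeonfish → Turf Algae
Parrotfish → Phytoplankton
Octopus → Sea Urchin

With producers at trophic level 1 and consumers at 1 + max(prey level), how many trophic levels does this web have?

Producers (level 1): Turf Algae, Phytoplankton.
Turf Algae → Surgeonfish → Hawkfish → Barracuda gives Barracuda level 4.
No species has a prey at level 4, so no species reaches level 5.

4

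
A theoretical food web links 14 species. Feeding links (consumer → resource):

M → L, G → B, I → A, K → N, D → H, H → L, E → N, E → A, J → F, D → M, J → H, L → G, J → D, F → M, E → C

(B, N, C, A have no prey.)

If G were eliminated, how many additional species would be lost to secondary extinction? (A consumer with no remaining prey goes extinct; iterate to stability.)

Remove G.
Round 1: L (all prey gone) → extinct.
Round 2: H (all prey gone), M (all prey gone) → extinct.
Round 3: D (all prey gone), F (all prey gone) → extinct.
Round 4: J (all prey gone) → extinct.
No further losses. Total secondary extinctions: 6.

6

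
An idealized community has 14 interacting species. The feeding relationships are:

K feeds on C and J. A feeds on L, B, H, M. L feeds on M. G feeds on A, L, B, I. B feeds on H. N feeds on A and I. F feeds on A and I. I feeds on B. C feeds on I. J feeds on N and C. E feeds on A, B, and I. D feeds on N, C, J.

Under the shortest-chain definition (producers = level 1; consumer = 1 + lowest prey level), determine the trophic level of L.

Trophic level 2

M is a producer → level 1.
L eats M → level 2.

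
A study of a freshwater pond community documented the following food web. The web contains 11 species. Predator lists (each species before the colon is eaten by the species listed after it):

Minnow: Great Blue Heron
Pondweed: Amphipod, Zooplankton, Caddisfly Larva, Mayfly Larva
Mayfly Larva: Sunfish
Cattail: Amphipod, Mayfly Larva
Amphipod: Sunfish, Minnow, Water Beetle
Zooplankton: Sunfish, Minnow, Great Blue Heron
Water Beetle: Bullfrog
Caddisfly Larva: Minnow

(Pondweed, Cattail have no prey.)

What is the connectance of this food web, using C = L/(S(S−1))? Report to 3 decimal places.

The web has S = 11 species and L = 16 feeding links.
C = L / (S(S−1)) = 16 / 110 = 0.1455 ≈ 0.145.

C = 0.145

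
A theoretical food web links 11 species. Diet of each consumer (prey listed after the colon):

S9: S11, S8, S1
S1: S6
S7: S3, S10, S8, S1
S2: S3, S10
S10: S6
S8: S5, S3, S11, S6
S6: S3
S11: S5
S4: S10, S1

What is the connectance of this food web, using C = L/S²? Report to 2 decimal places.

The web has S = 11 species and L = 19 feeding links.
C = L / S² = 19 / 121 = 0.1570 ≈ 0.16.

C = 0.16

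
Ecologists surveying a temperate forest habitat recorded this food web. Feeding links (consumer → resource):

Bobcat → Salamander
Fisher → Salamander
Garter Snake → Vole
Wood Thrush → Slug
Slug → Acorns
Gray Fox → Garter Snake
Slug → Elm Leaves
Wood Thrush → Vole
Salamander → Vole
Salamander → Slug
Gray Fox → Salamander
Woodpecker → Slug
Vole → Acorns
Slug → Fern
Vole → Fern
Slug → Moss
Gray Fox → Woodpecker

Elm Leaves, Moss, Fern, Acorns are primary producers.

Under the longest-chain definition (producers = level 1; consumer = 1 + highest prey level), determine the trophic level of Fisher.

Trophic level 4

Elm Leaves is a producer → level 1.
Slug eats Elm Leaves (level 1); other prey at levels: Moss 1, Fern 1, Acorns 1 → level 2.
Salamander eats Slug (level 2); other prey at levels: Vole 2 → level 3.
Fisher eats Salamander → level 4.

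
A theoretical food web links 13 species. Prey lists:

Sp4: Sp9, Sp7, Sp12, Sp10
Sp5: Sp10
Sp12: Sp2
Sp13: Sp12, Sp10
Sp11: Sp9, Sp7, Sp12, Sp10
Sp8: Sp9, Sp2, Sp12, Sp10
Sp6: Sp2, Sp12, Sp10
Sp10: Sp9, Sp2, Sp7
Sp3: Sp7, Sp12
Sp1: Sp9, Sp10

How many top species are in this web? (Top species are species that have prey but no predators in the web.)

8

Top species (has prey, but nothing eats it): Sp5, Sp11, Sp4, Sp6, Sp8, Sp3, Sp1, Sp13.
Count: 8.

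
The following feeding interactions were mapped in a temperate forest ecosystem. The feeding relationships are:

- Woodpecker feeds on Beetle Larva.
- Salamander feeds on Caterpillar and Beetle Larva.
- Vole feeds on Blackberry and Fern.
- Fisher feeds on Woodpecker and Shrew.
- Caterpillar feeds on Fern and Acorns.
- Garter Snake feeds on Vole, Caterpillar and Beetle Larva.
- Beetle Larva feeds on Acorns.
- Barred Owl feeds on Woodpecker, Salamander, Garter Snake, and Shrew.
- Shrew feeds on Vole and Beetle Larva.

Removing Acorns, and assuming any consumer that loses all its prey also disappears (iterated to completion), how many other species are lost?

2

Remove Acorns.
Round 1: Beetle Larva (all prey gone) → extinct.
Round 2: Woodpecker (all prey gone) → extinct.
No further losses. Total secondary extinctions: 2.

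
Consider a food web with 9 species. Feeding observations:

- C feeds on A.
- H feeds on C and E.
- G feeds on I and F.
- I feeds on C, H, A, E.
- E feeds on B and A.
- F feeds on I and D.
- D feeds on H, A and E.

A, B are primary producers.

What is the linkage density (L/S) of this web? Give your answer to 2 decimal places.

There are L = 16 links among S = 9 species.
L/S = 16/9 = 1.7778 ≈ 1.78.

L/S = 1.78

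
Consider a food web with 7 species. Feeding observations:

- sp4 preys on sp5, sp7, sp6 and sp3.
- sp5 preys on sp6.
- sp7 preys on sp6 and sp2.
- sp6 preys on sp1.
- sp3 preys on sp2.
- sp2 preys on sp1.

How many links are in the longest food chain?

3 links

One longest chain: sp1 → sp2 → sp3 → sp4.
It has 4 species and 3 links.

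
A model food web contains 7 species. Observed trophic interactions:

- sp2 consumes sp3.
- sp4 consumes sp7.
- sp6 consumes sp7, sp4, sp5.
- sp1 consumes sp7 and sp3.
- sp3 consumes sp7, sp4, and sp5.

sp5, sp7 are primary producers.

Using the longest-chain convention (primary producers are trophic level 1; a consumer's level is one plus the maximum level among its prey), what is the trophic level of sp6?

Trophic level 3

sp7 is a producer → level 1.
sp4 eats sp7 → level 2.
sp6 eats sp4 (level 2); other prey at levels: sp5 1, sp7 1 → level 3.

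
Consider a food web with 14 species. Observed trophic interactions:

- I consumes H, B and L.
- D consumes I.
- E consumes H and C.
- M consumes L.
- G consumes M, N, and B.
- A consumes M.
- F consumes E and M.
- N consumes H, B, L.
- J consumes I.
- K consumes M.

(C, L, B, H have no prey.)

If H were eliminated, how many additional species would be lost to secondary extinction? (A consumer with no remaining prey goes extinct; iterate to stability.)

0

Remove H.
Every predator of it retains at least one other prey: N still has L, B; I still has L, B; E still has C.
No consumer loses all prey, so no secondary extinctions occur.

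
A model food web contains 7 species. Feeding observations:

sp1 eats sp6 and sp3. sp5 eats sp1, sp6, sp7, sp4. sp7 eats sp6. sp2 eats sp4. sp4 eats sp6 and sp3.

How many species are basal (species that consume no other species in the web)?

2

Basal species (no prey listed): sp3, sp6.
Count: 2.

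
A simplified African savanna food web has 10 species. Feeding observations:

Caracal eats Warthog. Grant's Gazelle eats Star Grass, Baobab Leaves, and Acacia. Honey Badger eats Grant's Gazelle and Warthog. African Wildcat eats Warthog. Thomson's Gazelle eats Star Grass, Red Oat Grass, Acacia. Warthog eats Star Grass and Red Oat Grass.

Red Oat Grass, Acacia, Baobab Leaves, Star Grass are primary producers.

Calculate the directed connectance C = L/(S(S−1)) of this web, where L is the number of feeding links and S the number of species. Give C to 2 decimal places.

C = 0.13

The web has S = 10 species and L = 12 feeding links.
C = L / (S(S−1)) = 12 / 90 = 0.1333 ≈ 0.13.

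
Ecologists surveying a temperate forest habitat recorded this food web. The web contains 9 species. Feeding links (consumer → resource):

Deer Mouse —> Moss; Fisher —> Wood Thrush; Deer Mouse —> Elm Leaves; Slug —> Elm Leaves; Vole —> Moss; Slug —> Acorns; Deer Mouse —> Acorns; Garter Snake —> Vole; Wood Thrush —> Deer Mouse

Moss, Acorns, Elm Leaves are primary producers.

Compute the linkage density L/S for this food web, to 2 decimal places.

L/S = 1.00

There are L = 9 links among S = 9 species.
L/S = 9/9 = 1.0000 ≈ 1.00.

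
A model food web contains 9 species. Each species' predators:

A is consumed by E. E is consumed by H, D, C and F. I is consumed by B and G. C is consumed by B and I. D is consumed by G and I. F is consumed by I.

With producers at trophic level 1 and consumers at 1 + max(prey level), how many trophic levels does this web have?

5

Producers (level 1): A.
A → E → C → I → B gives B level 5.
No species has a prey at level 5, so no species reaches level 6.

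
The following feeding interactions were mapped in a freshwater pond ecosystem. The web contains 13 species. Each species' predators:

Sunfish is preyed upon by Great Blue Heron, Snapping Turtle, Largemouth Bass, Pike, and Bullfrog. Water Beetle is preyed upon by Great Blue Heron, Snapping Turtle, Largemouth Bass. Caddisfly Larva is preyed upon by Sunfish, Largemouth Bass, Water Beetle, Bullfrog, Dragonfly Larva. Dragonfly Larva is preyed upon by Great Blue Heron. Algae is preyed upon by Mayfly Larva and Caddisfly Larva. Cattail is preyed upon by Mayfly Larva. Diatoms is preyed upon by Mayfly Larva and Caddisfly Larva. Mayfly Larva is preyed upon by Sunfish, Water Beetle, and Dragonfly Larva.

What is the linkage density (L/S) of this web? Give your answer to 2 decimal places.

There are L = 22 links among S = 13 species.
L/S = 22/13 = 1.6923 ≈ 1.69.

L/S = 1.69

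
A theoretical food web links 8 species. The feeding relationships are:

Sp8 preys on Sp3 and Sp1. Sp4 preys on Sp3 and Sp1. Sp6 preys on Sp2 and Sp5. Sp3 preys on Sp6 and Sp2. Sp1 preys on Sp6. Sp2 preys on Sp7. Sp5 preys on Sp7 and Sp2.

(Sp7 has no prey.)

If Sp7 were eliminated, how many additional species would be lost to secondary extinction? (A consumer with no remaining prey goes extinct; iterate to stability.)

Remove Sp7.
Round 1: Sp2 (all prey gone) → extinct.
Round 2: Sp5 (all prey gone) → extinct.
Round 3: Sp6 (all prey gone) → extinct.
Round 4: Sp1 (all prey gone), Sp3 (all prey gone) → extinct.
Round 5: Sp8 (all prey gone), Sp4 (all prey gone) → extinct.
No further losses. Total secondary extinctions: 7.

7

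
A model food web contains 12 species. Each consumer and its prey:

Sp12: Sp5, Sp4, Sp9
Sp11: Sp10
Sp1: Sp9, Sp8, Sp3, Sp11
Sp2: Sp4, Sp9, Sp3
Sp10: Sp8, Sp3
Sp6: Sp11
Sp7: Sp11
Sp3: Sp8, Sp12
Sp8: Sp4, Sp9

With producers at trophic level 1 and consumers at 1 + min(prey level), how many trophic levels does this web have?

5

Producers (level 1): Sp5, Sp4, Sp9.
Following each consumer down to its lowest-level prey: Sp4 → Sp8 → Sp10 → Sp11 → Sp6 (levels 1 through 5).
All prey of Sp6 (Sp11 4) are at level 4 or above, so Sp6 is at level 1 + 4 = 5.
Every consumer has at least one prey at level 4 or below, so none exceeds level 5.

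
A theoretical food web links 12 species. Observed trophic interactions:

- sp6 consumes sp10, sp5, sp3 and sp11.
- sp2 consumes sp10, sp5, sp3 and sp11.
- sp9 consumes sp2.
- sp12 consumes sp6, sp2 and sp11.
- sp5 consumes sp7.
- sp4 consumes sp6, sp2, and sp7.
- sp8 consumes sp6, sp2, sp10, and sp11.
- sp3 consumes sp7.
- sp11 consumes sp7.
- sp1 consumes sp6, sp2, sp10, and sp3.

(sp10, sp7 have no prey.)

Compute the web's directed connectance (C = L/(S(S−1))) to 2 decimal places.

The web has S = 12 species and L = 26 feeding links.
C = L / (S(S−1)) = 26 / 132 = 0.1970 ≈ 0.20.

C = 0.20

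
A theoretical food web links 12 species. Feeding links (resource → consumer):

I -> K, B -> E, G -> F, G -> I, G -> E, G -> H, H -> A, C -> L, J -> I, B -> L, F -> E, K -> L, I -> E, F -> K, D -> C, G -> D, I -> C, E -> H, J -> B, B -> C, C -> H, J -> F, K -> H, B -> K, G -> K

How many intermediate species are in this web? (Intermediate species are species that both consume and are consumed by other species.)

Intermediate species (has both prey and predators): D, I, F, B, C, E, K, H.
Count: 8.

8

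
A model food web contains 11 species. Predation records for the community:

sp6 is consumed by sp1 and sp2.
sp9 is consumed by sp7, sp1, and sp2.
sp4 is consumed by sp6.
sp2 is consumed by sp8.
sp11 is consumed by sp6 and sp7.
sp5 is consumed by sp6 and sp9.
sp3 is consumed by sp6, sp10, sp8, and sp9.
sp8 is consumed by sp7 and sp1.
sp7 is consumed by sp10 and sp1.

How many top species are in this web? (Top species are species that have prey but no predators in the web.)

Top species (has prey, but nothing eats it): sp1, sp10.
Count: 2.

2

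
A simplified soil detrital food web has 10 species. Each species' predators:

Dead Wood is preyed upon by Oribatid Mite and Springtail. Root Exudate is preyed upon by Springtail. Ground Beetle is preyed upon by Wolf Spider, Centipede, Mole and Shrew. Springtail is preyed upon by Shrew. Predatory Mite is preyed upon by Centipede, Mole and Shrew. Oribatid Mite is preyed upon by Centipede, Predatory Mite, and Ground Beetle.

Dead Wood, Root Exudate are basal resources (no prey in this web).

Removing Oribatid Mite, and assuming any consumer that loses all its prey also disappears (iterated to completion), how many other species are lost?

5

Remove Oribatid Mite.
Round 1: Ground Beetle (all prey gone), Predatory Mite (all prey gone) → extinct.
Round 2: Mole (all prey gone), Centipede (all prey gone), Wolf Spider (all prey gone) → extinct.
No further losses. Total secondary extinctions: 5.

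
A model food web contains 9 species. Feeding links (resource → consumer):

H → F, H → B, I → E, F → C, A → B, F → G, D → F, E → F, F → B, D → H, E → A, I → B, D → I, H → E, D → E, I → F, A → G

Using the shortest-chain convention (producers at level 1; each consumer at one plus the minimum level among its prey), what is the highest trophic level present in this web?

Producers (level 1): D.
Following each consumer down to its lowest-level prey: D → I → B (levels 1 through 3).
All prey of B (I 2, H 2, F 2, A 3) are at level 2 or above, so B is at level 1 + 2 = 3.
Every consumer has at least one prey at level 2 or below, so none exceeds level 3.

3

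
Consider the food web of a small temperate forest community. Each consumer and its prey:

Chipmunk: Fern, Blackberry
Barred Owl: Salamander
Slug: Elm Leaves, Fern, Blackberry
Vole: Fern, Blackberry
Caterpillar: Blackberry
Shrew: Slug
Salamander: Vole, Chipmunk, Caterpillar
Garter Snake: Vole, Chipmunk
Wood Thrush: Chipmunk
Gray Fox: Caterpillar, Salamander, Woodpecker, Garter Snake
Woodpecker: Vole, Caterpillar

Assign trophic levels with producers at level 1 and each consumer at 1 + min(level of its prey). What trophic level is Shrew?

Elm Leaves is a producer → level 1.
Slug eats Elm Leaves → level 2.
Shrew eats Slug → level 3.
No prey of Shrew is below level 2, so 3 is the minimum.

Trophic level 3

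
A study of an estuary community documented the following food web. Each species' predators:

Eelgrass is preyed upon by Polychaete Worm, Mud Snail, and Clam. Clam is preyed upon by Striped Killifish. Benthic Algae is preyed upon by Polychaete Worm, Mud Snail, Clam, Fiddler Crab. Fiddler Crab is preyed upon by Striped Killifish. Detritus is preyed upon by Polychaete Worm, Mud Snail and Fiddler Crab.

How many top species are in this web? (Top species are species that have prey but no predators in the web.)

3

Top species (has prey, but nothing eats it): Mud Snail, Polychaete Worm, Striped Killifish.
Count: 3.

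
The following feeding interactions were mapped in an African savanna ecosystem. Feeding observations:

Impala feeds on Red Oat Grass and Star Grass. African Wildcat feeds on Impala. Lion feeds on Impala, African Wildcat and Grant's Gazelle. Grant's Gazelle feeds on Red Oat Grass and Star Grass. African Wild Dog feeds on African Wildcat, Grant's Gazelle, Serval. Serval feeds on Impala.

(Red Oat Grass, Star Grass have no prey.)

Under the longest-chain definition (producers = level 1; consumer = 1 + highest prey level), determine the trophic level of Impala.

Trophic level 2

Red Oat Grass is a producer → level 1.
Impala eats Red Oat Grass (level 1); other prey at levels: Star Grass 1 → level 2.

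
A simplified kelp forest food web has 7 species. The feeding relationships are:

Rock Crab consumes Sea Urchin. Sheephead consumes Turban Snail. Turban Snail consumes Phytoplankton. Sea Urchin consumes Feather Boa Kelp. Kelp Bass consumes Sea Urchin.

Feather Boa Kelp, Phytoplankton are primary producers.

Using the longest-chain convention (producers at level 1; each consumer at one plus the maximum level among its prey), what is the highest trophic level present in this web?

Producers (level 1): Feather Boa Kelp, Phytoplankton.
Feather Boa Kelp → Sea Urchin → Kelp Bass gives Kelp Bass level 3.
No species has a prey at level 3, so no species reaches level 4.

3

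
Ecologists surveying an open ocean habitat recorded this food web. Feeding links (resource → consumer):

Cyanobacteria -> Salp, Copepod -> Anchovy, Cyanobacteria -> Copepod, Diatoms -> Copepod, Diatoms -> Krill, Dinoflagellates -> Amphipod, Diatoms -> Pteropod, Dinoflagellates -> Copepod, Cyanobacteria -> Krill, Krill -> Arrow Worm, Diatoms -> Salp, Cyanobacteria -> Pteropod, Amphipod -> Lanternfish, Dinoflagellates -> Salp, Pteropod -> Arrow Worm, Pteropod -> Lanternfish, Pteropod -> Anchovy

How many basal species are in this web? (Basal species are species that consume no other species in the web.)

3

Basal species (no prey listed): Diatoms, Dinoflagellates, Cyanobacteria.
Count: 3.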